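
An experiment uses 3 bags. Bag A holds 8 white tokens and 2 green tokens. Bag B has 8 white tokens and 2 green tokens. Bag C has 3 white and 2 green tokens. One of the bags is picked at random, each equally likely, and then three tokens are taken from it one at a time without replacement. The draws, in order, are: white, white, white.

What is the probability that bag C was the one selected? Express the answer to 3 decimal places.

For each hypothesis, P(data | H) works out to: P(data | bag A) = (8/10)(7/9)(6/8) = 7/15; P(data | bag B) = (8/10)(7/9)(6/8) = 7/15; P(data | bag C) = (3/5)(2/4)(1/3) = 1/10.
Multiplying each by its prior: 1/3 · 7/15 = 7/45, 1/3 · 7/15 = 7/45, 1/3 · 1/10 = 1/30; summing to 31/90.
Therefore the posterior P(bag C | data) = (1/30) / (31/90) = 3/31.

0.097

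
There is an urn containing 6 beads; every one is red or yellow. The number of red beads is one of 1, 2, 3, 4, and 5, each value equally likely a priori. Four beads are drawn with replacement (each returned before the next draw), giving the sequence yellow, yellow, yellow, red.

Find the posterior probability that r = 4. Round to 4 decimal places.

Under each hypothesis, the probability of the observed sequence is: P(data | r = 1) = (5/6)(5/6)(5/6)(1/6) = 0.096451; P(data | r = 2) = (4/6)(4/6)(4/6)(2/6) = 0.098765; P(data | r = 3) = (3/6)(3/6)(3/6)(3/6) = 0.0625; P(data | r = 4) = (2/6)(2/6)(2/6)(4/6) = 0.024691; P(data | r = 5) = (1/6)(1/6)(1/6)(5/6) = 0.003858.
Multiplying each by its prior: 1/5 · 0.096451 = 0.01929, 1/5 · 0.098765 = 0.019753, 1/5 · 0.0625 = 0.0125, 1/5 · 0.024691 = 0.0049383, 1/5 · 0.003858 = 0.0007716; summing to 0.057253.
Hence P(r = 4 | data) = (0.0049383) / (0.057253) = 0.086253.

0.0863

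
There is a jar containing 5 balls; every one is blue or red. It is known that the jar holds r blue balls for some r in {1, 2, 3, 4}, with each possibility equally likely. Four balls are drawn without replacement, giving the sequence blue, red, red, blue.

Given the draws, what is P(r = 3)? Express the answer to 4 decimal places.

Under each hypothesis, the probability of the observed sequence is: P(data | r = 1) = (1/5)(4/4)(3/3)(0/2) = 0; P(data | r = 2) = (2/5)(3/4)(2/3)(1/2) = 1/10; P(data | r = 3) = (3/5)(2/4)(1/3)(2/2) = 1/10; P(data | r = 4) = (4/5)(1/4)(0/3) = 0.
The prior-weighted likelihoods are 1/4 · 0 = 0, 1/4 · 1/10 = 1/40, 1/4 · 1/10 = 1/40, 1/4 · 0 = 0; with total 1/20.
Therefore the posterior P(r = 3 | data) = (1/40) / (1/20) = 1/2.

0.5000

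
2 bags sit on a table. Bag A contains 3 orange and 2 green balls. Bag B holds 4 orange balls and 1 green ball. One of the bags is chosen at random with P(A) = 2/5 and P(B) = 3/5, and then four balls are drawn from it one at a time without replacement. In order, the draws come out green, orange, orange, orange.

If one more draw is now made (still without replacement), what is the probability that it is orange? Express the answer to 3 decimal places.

0.750

For each hypothesis, P(data | H) works out to: P(data | bag A) = (2/5)(3/4)(2/3)(1/2) = 1/10; P(data | bag B) = (1/5)(4/4)(3/3)(2/2) = 1/5.
Multiplying each by its prior: 2/5 · 1/10 = 1/25, 3/5 · 1/5 = 3/25; these sum to 4/25.
Dividing through by the total gives posterior P(bag A | data) = 1/4, P(bag B | data) = 3/4.
Averaging over the posterior, P(orange next | data) = (0)(1/4) + (1)(3/4) = 3/4.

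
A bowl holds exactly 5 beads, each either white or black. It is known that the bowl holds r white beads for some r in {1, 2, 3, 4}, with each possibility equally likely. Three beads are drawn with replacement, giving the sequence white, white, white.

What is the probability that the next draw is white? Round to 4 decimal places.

For each hypothesis, P(data | H) works out to: P(data | r = 1) = (1/5)(1/5)(1/5) = 1/125; P(data | r = 2) = (2/5)(2/5)(2/5) = 8/125; P(data | r = 3) = (3/5)(3/5)(3/5) = 27/125; P(data | r = 4) = (4/5)(4/5)(4/5) = 64/125.
Weighting by the prior gives 1/4 · 1/125 = 1/500, 1/4 · 8/125 = 2/125, 1/4 · 27/125 = 27/500, 1/4 · 64/125 = 16/125; with total 1/5.
The posterior is then P(r = 1 | data) = 1/100, P(r = 2 | data) = 2/25, P(r = 3 | data) = 27/100, P(r = 4 | data) = 16/25.
Averaging over the posterior, P(white next | data) = (1/5)(1/100) + (2/5)(2/25) + (3/5)(27/100) + (4/5)(16/25) = 177/250.

0.7080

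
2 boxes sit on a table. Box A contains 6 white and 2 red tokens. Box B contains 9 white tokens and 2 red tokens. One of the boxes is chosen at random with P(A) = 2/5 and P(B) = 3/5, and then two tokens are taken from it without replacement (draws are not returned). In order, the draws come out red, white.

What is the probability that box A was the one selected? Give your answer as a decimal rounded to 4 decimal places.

The likelihood of the observed sequence under each hypothesis: P(data | box A) = (2/8)(6/7) = 0.21429; P(data | box B) = (2/11)(9/10) = 0.16364.
Weighting by the prior gives 2/5 · 0.21429 = 0.085714, 3/5 · 0.16364 = 0.098182; with total 0.1839.
Hence P(box A | data) = (0.085714) / (0.1839) = 0.4661.

0.4661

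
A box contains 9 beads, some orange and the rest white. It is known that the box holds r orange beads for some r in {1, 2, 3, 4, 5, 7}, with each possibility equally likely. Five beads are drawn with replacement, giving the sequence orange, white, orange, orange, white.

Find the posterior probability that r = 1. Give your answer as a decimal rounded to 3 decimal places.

0.010

The likelihood of the observed sequence under each hypothesis: P(data | r = 1) = (1/9)(8/9)(1/9)(1/9)(8/9) = 0.0010838; P(data | r = 2) = (2/9)(7/9)(2/9)(2/9)(7/9) = 0.0066386; P(data | r = 3) = (3/9)(6/9)(3/9)(3/9)(6/9) = 0.016461; P(data | r = 4) = (4/9)(5/9)(4/9)(4/9)(5/9) = 0.027096; P(data | r = 5) = (5/9)(4/9)(5/9)(5/9)(4/9) = 0.03387; P(data | r = 7) = (7/9)(2/9)(7/9)(7/9)(2/9) = 0.023235.
Weighting by the prior gives 1/6 · 0.0010838 = 0.00018064, 1/6 · 0.0066386 = 0.0011064, 1/6 · 0.016461 = 0.0027435, 1/6 · 0.027096 = 0.004516, 1/6 · 0.03387 = 0.005645, 1/6 · 0.023235 = 0.0038725; summing to 0.018064.
By Bayes' rule, P(r = 1 | data) = (0.00018064) / (0.018064) = 0.01.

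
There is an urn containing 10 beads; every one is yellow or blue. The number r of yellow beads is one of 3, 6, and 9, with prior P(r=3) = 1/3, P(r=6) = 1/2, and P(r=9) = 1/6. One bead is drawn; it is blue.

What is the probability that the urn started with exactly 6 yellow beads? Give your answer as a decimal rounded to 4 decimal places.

0.4444

Under each hypothesis, the probability of this draw is: P(data | r = 3) = (7/10) = 7/10; P(data | r = 6) = (4/10) = 2/5; P(data | r = 9) = (1/10) = 1/10.
The prior-weighted likelihoods are 1/3 · 7/10 = 7/30, 1/2 · 2/5 = 1/5, 1/6 · 1/10 = 1/60; summing to 9/20.
Hence P(r = 6 | data) = (1/5) / (9/20) = 4/9.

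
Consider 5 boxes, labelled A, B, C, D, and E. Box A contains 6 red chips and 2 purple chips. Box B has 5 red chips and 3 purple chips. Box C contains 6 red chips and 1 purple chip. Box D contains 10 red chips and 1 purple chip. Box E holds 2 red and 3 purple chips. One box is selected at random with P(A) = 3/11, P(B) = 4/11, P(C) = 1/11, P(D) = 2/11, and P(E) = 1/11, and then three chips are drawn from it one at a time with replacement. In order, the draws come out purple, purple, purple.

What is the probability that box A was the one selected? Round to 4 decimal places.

The likelihood of the observed sequence under each hypothesis: P(data | box A) = (2/8)(2/8)(2/8) = 0.015625; P(data | box B) = (3/8)(3/8)(3/8) = 0.052734; P(data | box C) = (1/7)(1/7)(1/7) = 0.0029155; P(data | box D) = (1/11)(1/11)(1/11) = 0.00075131; P(data | box E) = (3/5)(3/5)(3/5) = 0.216.
Weighting by the prior gives 3/11 · 0.015625 = 0.0042614, 4/11 · 0.052734 = 0.019176, 1/11 · 0.0029155 = 0.00026504, 2/11 · 0.00075131 = 0.0001366, 1/11 · 0.216 = 0.019636; with total 0.043476.
Hence P(box A | data) = (0.0042614) / (0.043476) = 0.098018.

0.0980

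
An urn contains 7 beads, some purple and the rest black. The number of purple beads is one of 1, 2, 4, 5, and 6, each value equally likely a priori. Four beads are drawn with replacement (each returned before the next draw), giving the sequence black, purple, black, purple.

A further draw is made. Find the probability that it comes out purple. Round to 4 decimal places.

Under each hypothesis, the probability of the observed sequence is: P(data | r = 1) = (6/7)(1/7)(6/7)(1/7) = 0.014994; P(data | r = 2) = (5/7)(2/7)(5/7)(2/7) = 0.041649; P(data | r = 4) = (3/7)(4/7)(3/7)(4/7) = 0.059975; P(data | r = 5) = (2/7)(5/7)(2/7)(5/7) = 0.041649; P(data | r = 6) = (1/7)(6/7)(1/7)(6/7) = 0.014994.
Multiplying each by its prior: 1/5 · 0.014994 = 0.0029988, 1/5 · 0.041649 = 0.0083299, 1/5 · 0.059975 = 0.011995, 1/5 · 0.041649 = 0.0083299, 1/5 · 0.014994 = 0.0029988; these sum to 0.034652.
Normalising, the posterior is P(r = 1 | data) = 0.086538, P(r = 2 | data) = 0.24038, P(r = 4 | data) = 0.34615, P(r = 5 | data) = 0.24038, P(r = 6 | data) = 0.086538.
The predictive probability is P(purple next | data) = (1/7)(0.086538) + (2/7)(0.24038) + (4/7)(0.34615) + (5/7)(0.24038) + (6/7)(0.086538) = 0.52473.

0.5247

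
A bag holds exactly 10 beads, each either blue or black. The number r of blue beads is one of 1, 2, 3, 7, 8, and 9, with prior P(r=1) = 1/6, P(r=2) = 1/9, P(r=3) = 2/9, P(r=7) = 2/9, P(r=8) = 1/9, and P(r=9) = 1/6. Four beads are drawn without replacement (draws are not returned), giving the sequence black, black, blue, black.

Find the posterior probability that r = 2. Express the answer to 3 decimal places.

0.242

For each hypothesis, P(data | H) works out to: P(data | r = 1) = (9/10)(8/9)(1/8)(7/7) = 1/10; P(data | r = 2) = (8/10)(7/9)(2/8)(6/7) = 2/15; P(data | r = 3) = (7/10)(6/9)(3/8)(5/7) = 1/8; P(data | r = 7) = (3/10)(2/9)(7/8)(1/7) = 1/120; P(data | r = 8) = (2/10)(1/9)(8/8)(0/7) = 0; P(data | r = 9) = (1/10)(0/9) = 0.
Multiplying each by its prior: 1/6 · 1/10 = 1/60, 1/9 · 2/15 = 2/135, 2/9 · 1/8 = 1/36, 2/9 · 1/120 = 1/540, 1/9 · 0 = 0, 1/6 · 0 = 0; these sum to 11/180.
Therefore the posterior P(r = 2 | data) = (2/135) / (11/180) = 8/33.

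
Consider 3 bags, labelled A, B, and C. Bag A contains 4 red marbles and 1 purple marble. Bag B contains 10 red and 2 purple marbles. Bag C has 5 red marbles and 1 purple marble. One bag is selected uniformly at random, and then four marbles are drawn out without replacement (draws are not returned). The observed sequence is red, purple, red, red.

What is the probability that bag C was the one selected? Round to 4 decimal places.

For each hypothesis, P(data | H) works out to: P(data | bag A) = (4/5)(1/4)(3/3)(2/2) = 1/5; P(data | bag B) = (10/12)(2/11)(9/10)(8/9) = 4/33; P(data | bag C) = (5/6)(1/5)(4/4)(3/3) = 1/6.
Weighting by the prior gives 1/3 · 1/5 = 1/15, 1/3 · 4/33 = 4/99, 1/3 · 1/6 = 1/18; these sum to 161/990.
By Bayes' rule, P(bag C | data) = (1/18) / (161/990) = 55/161.

0.3416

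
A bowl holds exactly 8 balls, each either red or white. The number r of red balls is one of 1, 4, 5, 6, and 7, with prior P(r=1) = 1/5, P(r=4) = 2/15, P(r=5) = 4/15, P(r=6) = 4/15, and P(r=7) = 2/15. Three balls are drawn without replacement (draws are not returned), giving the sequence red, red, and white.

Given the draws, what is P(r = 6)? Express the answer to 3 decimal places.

0.364

For each hypothesis, P(data | H) works out to: P(data | r = 1) = (1/8)(0/7) = 0; P(data | r = 4) = (4/8)(3/7)(4/6) = 1/7; P(data | r = 5) = (5/8)(4/7)(3/6) = 5/28; P(data | r = 6) = (6/8)(5/7)(2/6) = 5/28; P(data | r = 7) = (7/8)(6/7)(1/6) = 1/8.
Weighting by the prior gives 1/5 · 0 = 0, 2/15 · 1/7 = 2/105, 4/15 · 5/28 = 1/21, 4/15 · 5/28 = 1/21, 2/15 · 1/8 = 1/60; with total 11/84.
By Bayes' rule, P(r = 6 | data) = (1/21) / (11/84) = 4/11.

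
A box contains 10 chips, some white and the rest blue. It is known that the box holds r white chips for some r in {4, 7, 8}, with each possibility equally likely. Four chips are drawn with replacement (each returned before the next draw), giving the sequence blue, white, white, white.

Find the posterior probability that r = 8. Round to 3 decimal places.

0.420

The likelihood of the observed sequence under each hypothesis: P(data | r = 4) = (6/10)(4/10)(4/10)(4/10) = 0.0384; P(data | r = 7) = (3/10)(7/10)(7/10)(7/10) = 0.1029; P(data | r = 8) = (2/10)(8/10)(8/10)(8/10) = 0.1024.
The prior-weighted likelihoods are 1/3 · 0.0384 = 0.0128, 1/3 · 0.1029 = 0.0343, 1/3 · 0.1024 = 0.034133; summing to 0.081233.
Therefore the posterior P(r = 8 | data) = (0.034133) / (0.081233) = 0.42019.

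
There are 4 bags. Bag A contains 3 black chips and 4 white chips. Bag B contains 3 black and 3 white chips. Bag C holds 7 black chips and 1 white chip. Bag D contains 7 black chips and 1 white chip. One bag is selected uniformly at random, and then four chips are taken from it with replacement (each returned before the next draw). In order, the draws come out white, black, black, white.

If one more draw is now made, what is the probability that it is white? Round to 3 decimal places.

0.468

For each hypothesis, P(data | H) works out to: P(data | bag A) = (4/7)(3/7)(3/7)(4/7) = 0.059975; P(data | bag B) = (3/6)(3/6)(3/6)(3/6) = 0.0625; P(data | bag C) = (1/8)(7/8)(7/8)(1/8) = 0.011963; P(data | bag D) = (1/8)(7/8)(7/8)(1/8) = 0.011963.
Multiplying each by its prior: 1/4 · 0.059975 = 0.014994, 1/4 · 0.0625 = 0.015625, 1/4 · 0.011963 = 0.0029907, 1/4 · 0.011963 = 0.0029907; with total 0.0366.
The posterior is then P(bag A | data) = 0.40966, P(bag B | data) = 0.42691, P(bag C | data) = 0.081713, P(bag D | data) = 0.081713.
The predictive probability is P(white next | data) = (4/7)(0.40966) + (1/2)(0.42691) + (1/8)(0.081713) + (1/8)(0.081713) = 0.46798.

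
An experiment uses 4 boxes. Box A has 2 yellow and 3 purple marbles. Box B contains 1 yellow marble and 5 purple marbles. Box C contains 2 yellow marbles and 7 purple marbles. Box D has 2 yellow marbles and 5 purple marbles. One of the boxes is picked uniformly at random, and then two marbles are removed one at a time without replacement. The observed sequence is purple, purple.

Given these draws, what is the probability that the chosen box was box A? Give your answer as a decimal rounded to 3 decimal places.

0.148

Compute the likelihood of the observed sequence for each case: P(data | box A) = (3/5)(2/4) = 0.3; P(data | box B) = (5/6)(4/5) = 0.66667; P(data | box C) = (7/9)(6/8) = 0.58333; P(data | box D) = (5/7)(4/6) = 0.47619.
Multiplying each by its prior: 1/4 · 0.3 = 0.075, 1/4 · 0.66667 = 0.16667, 1/4 · 0.58333 = 0.14583, 1/4 · 0.47619 = 0.11905; summing to 0.50655.
Hence P(box A | data) = (0.075) / (0.50655) = 0.14806.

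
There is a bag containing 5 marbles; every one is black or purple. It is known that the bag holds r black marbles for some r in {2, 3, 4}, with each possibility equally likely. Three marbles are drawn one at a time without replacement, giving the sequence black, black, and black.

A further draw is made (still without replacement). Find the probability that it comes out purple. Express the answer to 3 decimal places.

0.600

For each hypothesis, P(data | H) works out to: P(data | r = 2) = (2/5)(1/4)(0/3) = 0; P(data | r = 3) = (3/5)(2/4)(1/3) = 1/10; P(data | r = 4) = (4/5)(3/4)(2/3) = 2/5.
The prior-weighted likelihoods are 1/3 · 0 = 0, 1/3 · 1/10 = 1/30, 1/3 · 2/5 = 2/15; summing to 1/6.
The posterior is then P(r = 2 | data) = 0, P(r = 3 | data) = 1/5, P(r = 4 | data) = 4/5.
The predictive probability is P(purple next | data) = (1)(1/5) + (1/2)(4/5) = 3/5.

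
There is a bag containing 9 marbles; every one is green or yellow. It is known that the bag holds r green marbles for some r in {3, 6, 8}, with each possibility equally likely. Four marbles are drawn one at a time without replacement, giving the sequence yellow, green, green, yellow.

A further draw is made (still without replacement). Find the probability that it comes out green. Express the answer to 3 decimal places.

0.500

Compute the likelihood of the observed sequence for each case: P(data | r = 3) = (6/9)(3/8)(2/7)(5/6) = 5/84; P(data | r = 6) = (3/9)(6/8)(5/7)(2/6) = 5/84; P(data | r = 8) = (1/9)(8/8)(7/7)(0/6) = 0.
Multiplying each by its prior: 1/3 · 5/84 = 5/252, 1/3 · 5/84 = 5/252, 1/3 · 0 = 0; summing to 5/126.
Dividing through by the total gives posterior P(r = 3 | data) = 1/2, P(r = 6 | data) = 1/2, P(r = 8 | data) = 0.
So P(green next | data) = Σ P(green next | H) P(H | data) = (1/5)(1/2) + (4/5)(1/2) = 1/2.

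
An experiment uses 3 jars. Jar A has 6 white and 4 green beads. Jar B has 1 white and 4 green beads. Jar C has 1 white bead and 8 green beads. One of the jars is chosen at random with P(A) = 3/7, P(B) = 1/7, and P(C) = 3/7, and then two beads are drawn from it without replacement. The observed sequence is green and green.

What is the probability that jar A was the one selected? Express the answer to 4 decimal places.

0.1200

Compute the likelihood of the observed sequence for each case: P(data | jar A) = (4/10)(3/9) = 2/15; P(data | jar B) = (4/5)(3/4) = 3/5; P(data | jar C) = (8/9)(7/8) = 7/9.
The prior-weighted likelihoods are 3/7 · 2/15 = 2/35, 1/7 · 3/5 = 3/35, 3/7 · 7/9 = 1/3; with total 10/21.
Hence P(jar A | data) = (2/35) / (10/21) = 3/25.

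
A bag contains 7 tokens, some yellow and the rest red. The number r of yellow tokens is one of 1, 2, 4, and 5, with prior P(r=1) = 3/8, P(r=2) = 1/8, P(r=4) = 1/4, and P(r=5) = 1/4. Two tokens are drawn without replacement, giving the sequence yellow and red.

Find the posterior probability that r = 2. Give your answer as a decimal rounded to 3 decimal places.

The likelihood of the observed sequence under each hypothesis: P(data | r = 1) = (1/7)(6/6) = 1/7; P(data | r = 2) = (2/7)(5/6) = 5/21; P(data | r = 4) = (4/7)(3/6) = 2/7; P(data | r = 5) = (5/7)(2/6) = 5/21.
The prior-weighted likelihoods are 3/8 · 1/7 = 3/56, 1/8 · 5/21 = 5/168, 1/4 · 2/7 = 1/14, 1/4 · 5/21 = 5/84; these sum to 3/14.
By Bayes' rule, P(r = 2 | data) = (5/168) / (3/14) = 5/36.

0.139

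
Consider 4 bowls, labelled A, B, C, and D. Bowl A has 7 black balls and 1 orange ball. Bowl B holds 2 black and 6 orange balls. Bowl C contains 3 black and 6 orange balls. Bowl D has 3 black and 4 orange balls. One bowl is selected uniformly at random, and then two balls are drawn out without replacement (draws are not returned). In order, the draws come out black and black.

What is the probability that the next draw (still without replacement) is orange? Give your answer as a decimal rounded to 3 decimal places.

Compute the likelihood of the observed sequence for each case: P(data | bowl A) = (7/8)(6/7) = 3/4; P(data | bowl B) = (2/8)(1/7) = 1/28; P(data | bowl C) = (3/9)(2/8) = 1/12; P(data | bowl D) = (3/7)(2/6) = 1/7.
Multiplying each by its prior: 1/4 · 3/4 = 3/16, 1/4 · 1/28 = 1/112, 1/4 · 1/12 = 1/48, 1/4 · 1/7 = 1/28; summing to 85/336.
Normalising, the posterior is P(bowl A | data) = 63/85, P(bowl B | data) = 3/85, P(bowl C | data) = 7/85, P(bowl D | data) = 12/85.
So P(orange next | data) = Σ P(orange next | H) P(H | data) = (1/6)(63/85) + (1)(3/85) + (6/7)(7/85) + (4/5)(12/85) = 291/850.

0.342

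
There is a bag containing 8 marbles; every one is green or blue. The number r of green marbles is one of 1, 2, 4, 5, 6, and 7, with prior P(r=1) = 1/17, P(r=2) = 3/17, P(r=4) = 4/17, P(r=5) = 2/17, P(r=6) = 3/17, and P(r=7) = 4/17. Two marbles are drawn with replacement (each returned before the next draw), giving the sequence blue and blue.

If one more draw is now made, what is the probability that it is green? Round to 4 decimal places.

0.3485

Compute the likelihood of the observed sequence for each case: P(data | r = 1) = (7/8)(7/8) = 0.76562; P(data | r = 2) = (6/8)(6/8) = 0.5625; P(data | r = 4) = (4/8)(4/8) = 0.25; P(data | r = 5) = (3/8)(3/8) = 0.14062; P(data | r = 6) = (2/8)(2/8) = 0.0625; P(data | r = 7) = (1/8)(1/8) = 0.015625.
Multiplying each by its prior: 1/17 · 0.76562 = 0.045037, 3/17 · 0.5625 = 0.099265, 4/17 · 0.25 = 0.058824, 2/17 · 0.14062 = 0.016544, 3/17 · 0.0625 = 0.011029, 4/17 · 0.015625 = 0.0036765; summing to 0.23438.
The posterior is then P(r = 1 | data) = 0.19216, P(r = 2 | data) = 0.42353, P(r = 4 | data) = 0.25098, P(r = 5 | data) = 0.070588, P(r = 6 | data) = 0.047059, P(r = 7 | data) = 0.015686.
Averaging over the posterior, P(green next | data) = (1/8)(0.19216) + (1/4)(0.42353) + (1/2)(0.25098) + (5/8)(0.070588) + (3/4)(0.047059) + (7/8)(0.015686) = 0.34853.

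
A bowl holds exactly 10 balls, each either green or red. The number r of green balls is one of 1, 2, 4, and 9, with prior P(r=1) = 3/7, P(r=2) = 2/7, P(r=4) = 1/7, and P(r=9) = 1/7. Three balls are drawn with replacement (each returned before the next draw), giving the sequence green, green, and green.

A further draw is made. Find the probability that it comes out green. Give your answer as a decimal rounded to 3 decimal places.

Compute the likelihood of the observed sequence for each case: P(data | r = 1) = (1/10)(1/10)(1/10) = 0.001; P(data | r = 2) = (2/10)(2/10)(2/10) = 0.008; P(data | r = 4) = (4/10)(4/10)(4/10) = 0.064; P(data | r = 9) = (9/10)(9/10)(9/10) = 0.729.
The prior-weighted likelihoods are 3/7 · 0.001 = 0.00042857, 2/7 · 0.008 = 0.0022857, 1/7 · 0.064 = 0.0091429, 1/7 · 0.729 = 0.10414; with total 0.116.
Dividing through by the total gives posterior P(r = 1 | data) = 0.0036946, P(r = 2 | data) = 0.019704, P(r = 4 | data) = 0.078818, P(r = 9 | data) = 0.89778.
Averaging over the posterior, P(green next | data) = (1/10)(0.0036946) + (1/5)(0.019704) + (2/5)(0.078818) + (9/10)(0.89778) = 0.84384.

0.844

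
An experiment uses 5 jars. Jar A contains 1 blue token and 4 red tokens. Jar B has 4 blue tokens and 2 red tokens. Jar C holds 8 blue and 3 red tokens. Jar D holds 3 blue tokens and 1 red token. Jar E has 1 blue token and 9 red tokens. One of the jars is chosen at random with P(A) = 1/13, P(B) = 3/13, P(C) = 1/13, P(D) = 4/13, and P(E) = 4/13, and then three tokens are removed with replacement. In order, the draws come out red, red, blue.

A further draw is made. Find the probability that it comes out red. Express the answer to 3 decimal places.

For each hypothesis, P(data | H) works out to: P(data | jar A) = (4/5)(4/5)(1/5) = 0.128; P(data | jar B) = (2/6)(2/6)(4/6) = 0.074074; P(data | jar C) = (3/11)(3/11)(8/11) = 0.054095; P(data | jar D) = (1/4)(1/4)(3/4) = 0.046875; P(data | jar E) = (9/10)(9/10)(1/10) = 0.081.
The prior-weighted likelihoods are 1/13 · 0.128 = 0.0098462, 3/13 · 0.074074 = 0.017094, 1/13 · 0.054095 = 0.0041611, 4/13 · 0.046875 = 0.014423, 4/13 · 0.081 = 0.024923; summing to 0.070447.
Dividing through by the total gives posterior P(jar A | data) = 0.13977, P(jar B | data) = 0.24265, P(jar C | data) = 0.059067, P(jar D | data) = 0.20474, P(jar E | data) = 0.35378.
Averaging over the posterior, P(red next | data) = (4/5)(0.13977) + (1/3)(0.24265) + (3/11)(0.059067) + (1/4)(0.20474) + (9/10)(0.35378) = 0.57839.

0.578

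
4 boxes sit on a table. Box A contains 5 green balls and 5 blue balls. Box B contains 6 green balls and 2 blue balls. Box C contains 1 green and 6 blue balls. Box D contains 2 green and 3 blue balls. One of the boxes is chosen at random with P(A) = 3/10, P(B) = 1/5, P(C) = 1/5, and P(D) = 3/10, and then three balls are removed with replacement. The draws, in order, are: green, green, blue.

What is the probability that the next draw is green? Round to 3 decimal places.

0.530

For each hypothesis, P(data | H) works out to: P(data | box A) = (5/10)(5/10)(5/10) = 0.125; P(data | box B) = (6/8)(6/8)(2/8) = 0.14062; P(data | box C) = (1/7)(1/7)(6/7) = 0.017493; P(data | box D) = (2/5)(2/5)(3/5) = 0.096.
Weighting by the prior gives 3/10 · 0.125 = 0.0375, 1/5 · 0.14062 = 0.028125, 1/5 · 0.017493 = 0.0034985, 3/10 · 0.096 = 0.0288; these sum to 0.097924.
Normalising, the posterior is P(box A | data) = 0.38295, P(box B | data) = 0.28721, P(box C | data) = 0.035727, P(box D | data) = 0.29411.
So P(green next | data) = Σ P(green next | H) P(H | data) = (1/2)(0.38295) + (3/4)(0.28721) + (1/7)(0.035727) + (2/5)(0.29411) = 0.52963.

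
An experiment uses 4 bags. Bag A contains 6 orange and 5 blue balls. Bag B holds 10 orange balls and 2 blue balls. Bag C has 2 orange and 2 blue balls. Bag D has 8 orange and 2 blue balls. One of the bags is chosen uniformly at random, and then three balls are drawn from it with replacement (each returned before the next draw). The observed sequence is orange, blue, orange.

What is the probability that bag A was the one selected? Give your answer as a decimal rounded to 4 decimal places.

0.2683

The likelihood of the observed sequence under each hypothesis: P(data | bag A) = (6/11)(5/11)(6/11) = 0.13524; P(data | bag B) = (10/12)(2/12)(10/12) = 0.11574; P(data | bag C) = (2/4)(2/4)(2/4) = 0.125; P(data | bag D) = (8/10)(2/10)(8/10) = 0.128.
Weighting by the prior gives 1/4 · 0.13524 = 0.033809, 1/4 · 0.11574 = 0.028935, 1/4 · 0.125 = 0.03125, 1/4 · 0.128 = 0.032; these sum to 0.12599.
By Bayes' rule, P(bag A | data) = (0.033809) / (0.12599) = 0.26834.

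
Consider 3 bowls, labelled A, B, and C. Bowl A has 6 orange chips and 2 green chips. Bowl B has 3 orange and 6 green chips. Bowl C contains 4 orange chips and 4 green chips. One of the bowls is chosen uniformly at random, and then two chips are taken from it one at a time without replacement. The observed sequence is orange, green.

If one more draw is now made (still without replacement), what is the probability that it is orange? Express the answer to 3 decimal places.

0.524

Compute the likelihood of the observed sequence for each case: P(data | bowl A) = (6/8)(2/7) = 3/14; P(data | bowl B) = (3/9)(6/8) = 1/4; P(data | bowl C) = (4/8)(4/7) = 2/7.
The prior-weighted likelihoods are 1/3 · 3/14 = 1/14, 1/3 · 1/4 = 1/12, 1/3 · 2/7 = 2/21; summing to 1/4.
The posterior is then P(bowl A | data) = 2/7, P(bowl B | data) = 1/3, P(bowl C | data) = 8/21.
Averaging over the posterior, P(orange next | data) = (5/6)(2/7) + (2/7)(1/3) + (1/2)(8/21) = 11/21.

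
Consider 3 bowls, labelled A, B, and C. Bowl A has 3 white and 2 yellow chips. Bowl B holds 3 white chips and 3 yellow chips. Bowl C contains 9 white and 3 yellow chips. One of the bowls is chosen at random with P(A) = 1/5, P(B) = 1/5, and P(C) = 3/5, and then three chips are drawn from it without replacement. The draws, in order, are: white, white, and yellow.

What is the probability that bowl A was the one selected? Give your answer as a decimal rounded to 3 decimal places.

0.238

For each hypothesis, P(data | H) works out to: P(data | bowl A) = (3/5)(2/4)(2/3) = 1/5; P(data | bowl B) = (3/6)(2/5)(3/4) = 3/20; P(data | bowl C) = (9/12)(8/11)(3/10) = 9/55.
The prior-weighted likelihoods are 1/5 · 1/5 = 1/25, 1/5 · 3/20 = 3/100, 3/5 · 9/55 = 27/275; with total 37/220.
By Bayes' rule, P(bowl A | data) = (1/25) / (37/220) = 44/185.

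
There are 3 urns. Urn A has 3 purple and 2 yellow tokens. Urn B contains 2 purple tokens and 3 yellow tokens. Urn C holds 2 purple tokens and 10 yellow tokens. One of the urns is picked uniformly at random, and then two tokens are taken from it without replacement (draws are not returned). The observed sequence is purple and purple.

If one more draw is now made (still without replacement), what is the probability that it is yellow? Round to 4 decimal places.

0.7591

Compute the likelihood of the observed sequence for each case: P(data | urn A) = (3/5)(2/4) = 3/10; P(data | urn B) = (2/5)(1/4) = 1/10; P(data | urn C) = (2/12)(1/11) = 1/66.
The prior-weighted likelihoods are 1/3 · 3/10 = 1/10, 1/3 · 1/10 = 1/30, 1/3 · 1/66 = 1/198; these sum to 137/990.
Dividing through by the total gives posterior P(urn A | data) = 99/137, P(urn B | data) = 33/137, P(urn C | data) = 5/137.
So P(yellow next | data) = Σ P(yellow next | H) P(H | data) = (2/3)(99/137) + (1)(33/137) + (1)(5/137) = 104/137.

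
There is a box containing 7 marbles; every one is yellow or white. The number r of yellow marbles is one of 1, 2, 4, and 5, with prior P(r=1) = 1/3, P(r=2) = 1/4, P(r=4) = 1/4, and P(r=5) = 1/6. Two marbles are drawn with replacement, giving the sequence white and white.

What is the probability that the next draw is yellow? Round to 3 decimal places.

0.249

The likelihood of the observed sequence under each hypothesis: P(data | r = 1) = (6/7)(6/7) = 36/49; P(data | r = 2) = (5/7)(5/7) = 25/49; P(data | r = 4) = (3/7)(3/7) = 9/49; P(data | r = 5) = (2/7)(2/7) = 4/49.
Multiplying each by its prior: 1/3 · 36/49 = 12/49, 1/4 · 25/49 = 25/196, 1/4 · 9/49 = 9/196, 1/6 · 4/49 = 2/147; these sum to 127/294.
Dividing through by the total gives posterior P(r = 1 | data) = 72/127, P(r = 2 | data) = 75/254, P(r = 4 | data) = 27/254, P(r = 5 | data) = 4/127.
The predictive probability is P(yellow next | data) = (1/7)(72/127) + (2/7)(75/254) + (4/7)(27/254) + (5/7)(4/127) = 221/889.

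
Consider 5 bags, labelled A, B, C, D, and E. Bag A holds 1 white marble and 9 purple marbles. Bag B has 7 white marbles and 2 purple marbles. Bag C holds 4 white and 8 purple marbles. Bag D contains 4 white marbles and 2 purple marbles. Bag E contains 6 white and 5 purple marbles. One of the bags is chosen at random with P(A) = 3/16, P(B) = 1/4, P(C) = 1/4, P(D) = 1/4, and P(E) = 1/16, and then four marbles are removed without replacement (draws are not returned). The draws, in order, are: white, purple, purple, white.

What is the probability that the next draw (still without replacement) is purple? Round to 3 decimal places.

The likelihood of the observed sequence under each hypothesis: P(data | bag A) = (1/10)(9/9)(8/8)(0/7) = 0; P(data | bag B) = (7/9)(2/8)(1/7)(6/6) = 0.027778; P(data | bag C) = (4/12)(8/11)(7/10)(3/9) = 0.056566; P(data | bag D) = (4/6)(2/5)(1/4)(3/3) = 0.066667; P(data | bag E) = (6/11)(5/10)(4/9)(5/8) = 0.075758.
The prior-weighted likelihoods are 3/16 · 0 = 0, 1/4 · 0.027778 = 0.0069444, 1/4 · 0.056566 = 0.014141, 1/4 · 0.066667 = 0.016667, 1/16 · 0.075758 = 0.0047348; these sum to 0.042487.
The posterior is then P(bag A | data) = 0, P(bag B | data) = 0.16345, P(bag C | data) = 0.33284, P(bag D | data) = 0.39227, P(bag E | data) = 0.11144.
So P(purple next | data) = Σ P(purple next | H) P(H | data) = (0)(0.16345) + (3/4)(0.33284) + (0)(0.39227) + (3/7)(0.11144) = 0.29739.

0.297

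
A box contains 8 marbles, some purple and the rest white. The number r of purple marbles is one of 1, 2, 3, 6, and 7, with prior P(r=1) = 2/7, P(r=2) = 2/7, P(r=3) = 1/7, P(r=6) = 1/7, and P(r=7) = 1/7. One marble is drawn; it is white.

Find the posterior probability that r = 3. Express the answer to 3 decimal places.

0.147

Compute the likelihood of this draw for each case: P(data | r = 1) = (7/8) = 7/8; P(data | r = 2) = (6/8) = 3/4; P(data | r = 3) = (5/8) = 5/8; P(data | r = 6) = (2/8) = 1/4; P(data | r = 7) = (1/8) = 1/8.
The prior-weighted likelihoods are 2/7 · 7/8 = 1/4, 2/7 · 3/4 = 3/14, 1/7 · 5/8 = 5/56, 1/7 · 1/4 = 1/28, 1/7 · 1/8 = 1/56; these sum to 17/28.
Hence P(r = 3 | data) = (5/56) / (17/28) = 5/34.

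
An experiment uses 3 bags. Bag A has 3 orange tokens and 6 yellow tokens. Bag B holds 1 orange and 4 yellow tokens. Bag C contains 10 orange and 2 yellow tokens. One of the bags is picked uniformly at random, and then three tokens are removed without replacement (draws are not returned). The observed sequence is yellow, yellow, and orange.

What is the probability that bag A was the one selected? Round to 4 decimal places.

0.4535

Compute the likelihood of the observed sequence for each case: P(data | bag A) = (6/9)(5/8)(3/7) = 0.17857; P(data | bag B) = (4/5)(3/4)(1/3) = 0.2; P(data | bag C) = (2/12)(1/11)(10/10) = 0.015152.
Multiplying each by its prior: 1/3 · 0.17857 = 0.059524, 1/3 · 0.2 = 0.066667, 1/3 · 0.015152 = 0.0050505; these sum to 0.13124.
Hence P(bag A | data) = (0.059524) / (0.13124) = 0.45355.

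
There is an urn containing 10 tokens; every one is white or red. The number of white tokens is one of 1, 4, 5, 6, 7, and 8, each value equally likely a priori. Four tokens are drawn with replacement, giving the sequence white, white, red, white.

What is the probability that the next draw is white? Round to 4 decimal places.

0.6417

For each hypothesis, P(data | H) works out to: P(data | r = 1) = (1/10)(1/10)(9/10)(1/10) = 0.0009; P(data | r = 4) = (4/10)(4/10)(6/10)(4/10) = 0.0384; P(data | r = 5) = (5/10)(5/10)(5/10)(5/10) = 0.0625; P(data | r = 6) = (6/10)(6/10)(4/10)(6/10) = 0.0864; P(data | r = 7) = (7/10)(7/10)(3/10)(7/10) = 0.1029; P(data | r = 8) = (8/10)(8/10)(2/10)(8/10) = 0.1024.
The prior-weighted likelihoods are 1/6 · 0.0009 = 0.00015, 1/6 · 0.0384 = 0.0064, 1/6 · 0.0625 = 0.010417, 1/6 · 0.0864 = 0.0144, 1/6 · 0.1029 = 0.01715, 1/6 · 0.1024 = 0.017067; summing to 0.065583.
The posterior is then P(r = 1 | data) = 0.0022872, P(r = 4 | data) = 0.097586, P(r = 5 | data) = 0.15883, P(r = 6 | data) = 0.21957, P(r = 7 | data) = 0.2615, P(r = 8 | data) = 0.26023.
The predictive probability is P(white next | data) = (1/10)(0.0022872) + (2/5)(0.097586) + (1/2)(0.15883) + (3/5)(0.21957) + (7/10)(0.2615) + (4/5)(0.26023) = 0.64165.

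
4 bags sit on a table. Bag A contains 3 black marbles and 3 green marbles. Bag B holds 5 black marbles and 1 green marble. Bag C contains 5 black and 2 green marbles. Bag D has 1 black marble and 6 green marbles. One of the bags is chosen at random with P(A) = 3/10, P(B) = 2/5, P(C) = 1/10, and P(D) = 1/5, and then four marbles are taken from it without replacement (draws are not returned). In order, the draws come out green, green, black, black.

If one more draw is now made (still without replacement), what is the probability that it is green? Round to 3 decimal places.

Compute the likelihood of the observed sequence for each case: P(data | bag A) = (3/6)(2/5)(3/4)(2/3) = 0.1; P(data | bag B) = (1/6)(0/5) = 0; P(data | bag C) = (2/7)(1/6)(5/5)(4/4) = 0.047619; P(data | bag D) = (6/7)(5/6)(1/5)(0/4) = 0.
Multiplying each by its prior: 3/10 · 0.1 = 0.03, 2/5 · 0 = 0, 1/10 · 0.047619 = 0.0047619, 1/5 · 0 = 0; these sum to 0.034762.
The posterior is then P(bag A | data) = 0.86301, P(bag B | data) = 0, P(bag C | data) = 0.13699, P(bag D | data) = 0.
Averaging over the posterior, P(green next | data) = (1/2)(0.86301) + (0)(0.13699) = 0.43151.

0.432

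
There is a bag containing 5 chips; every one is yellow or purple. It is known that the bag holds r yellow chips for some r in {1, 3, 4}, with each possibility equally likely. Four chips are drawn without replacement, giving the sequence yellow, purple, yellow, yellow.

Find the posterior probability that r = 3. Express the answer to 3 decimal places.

For each hypothesis, P(data | H) works out to: P(data | r = 1) = (1/5)(4/4)(0/3) = 0; P(data | r = 3) = (3/5)(2/4)(2/3)(1/2) = 1/10; P(data | r = 4) = (4/5)(1/4)(3/3)(2/2) = 1/5.
Weighting by the prior gives 1/3 · 0 = 0, 1/3 · 1/10 = 1/30, 1/3 · 1/5 = 1/15; summing to 1/10.
Hence P(r = 3 | data) = (1/30) / (1/10) = 1/3.

0.333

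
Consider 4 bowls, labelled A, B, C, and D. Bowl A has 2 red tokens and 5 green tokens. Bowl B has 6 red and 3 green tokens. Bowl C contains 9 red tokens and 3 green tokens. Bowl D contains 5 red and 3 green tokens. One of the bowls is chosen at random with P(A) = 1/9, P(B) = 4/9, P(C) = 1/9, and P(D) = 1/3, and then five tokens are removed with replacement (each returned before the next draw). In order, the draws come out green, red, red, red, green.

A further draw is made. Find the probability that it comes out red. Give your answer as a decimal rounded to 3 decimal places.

0.642

Compute the likelihood of the observed sequence for each case: P(data | bowl A) = (5/7)(2/7)(2/7)(2/7)(5/7) = 0.0119; P(data | bowl B) = (3/9)(6/9)(6/9)(6/9)(3/9) = 0.032922; P(data | bowl C) = (3/12)(9/12)(9/12)(9/12)(3/12) = 0.026367; P(data | bowl D) = (3/8)(5/8)(5/8)(5/8)(3/8) = 0.034332.
Weighting by the prior gives 1/9 · 0.0119 = 0.0013222, 4/9 · 0.032922 = 0.014632, 1/9 · 0.026367 = 0.0029297, 1/3 · 0.034332 = 0.011444; summing to 0.030328.
Dividing through by the total gives posterior P(bowl A | data) = 0.043597, P(bowl B | data) = 0.48246, P(bowl C | data) = 0.0966, P(bowl D | data) = 0.37735.
So P(red next | data) = Σ P(red next | H) P(H | data) = (2/7)(0.043597) + (2/3)(0.48246) + (3/4)(0.0966) + (5/8)(0.37735) = 0.64239.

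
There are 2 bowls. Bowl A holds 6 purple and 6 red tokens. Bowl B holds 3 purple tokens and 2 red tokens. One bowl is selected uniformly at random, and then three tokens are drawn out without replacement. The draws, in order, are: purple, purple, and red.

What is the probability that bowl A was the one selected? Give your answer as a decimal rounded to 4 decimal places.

The likelihood of the observed sequence under each hypothesis: P(data | bowl A) = (6/12)(5/11)(6/10) = 3/22; P(data | bowl B) = (3/5)(2/4)(2/3) = 1/5.
The prior-weighted likelihoods are 1/2 · 3/22 = 3/44, 1/2 · 1/5 = 1/10; these sum to 37/220.
Therefore the posterior P(bowl A | data) = (3/44) / (37/220) = 15/37.

0.4054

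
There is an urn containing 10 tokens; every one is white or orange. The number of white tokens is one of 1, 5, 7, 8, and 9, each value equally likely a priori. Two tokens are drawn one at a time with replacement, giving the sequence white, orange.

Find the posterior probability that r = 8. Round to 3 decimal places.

For each hypothesis, P(data | H) works out to: P(data | r = 1) = (1/10)(9/10) = 9/100; P(data | r = 5) = (5/10)(5/10) = 1/4; P(data | r = 7) = (7/10)(3/10) = 21/100; P(data | r = 8) = (8/10)(2/10) = 4/25; P(data | r = 9) = (9/10)(1/10) = 9/100.
Weighting by the prior gives 1/5 · 9/100 = 9/500, 1/5 · 1/4 = 1/20, 1/5 · 21/100 = 21/500, 1/5 · 4/25 = 4/125, 1/5 · 9/100 = 9/500; these sum to 4/25.
By Bayes' rule, P(r = 8 | data) = (4/125) / (4/25) = 1/5.

0.200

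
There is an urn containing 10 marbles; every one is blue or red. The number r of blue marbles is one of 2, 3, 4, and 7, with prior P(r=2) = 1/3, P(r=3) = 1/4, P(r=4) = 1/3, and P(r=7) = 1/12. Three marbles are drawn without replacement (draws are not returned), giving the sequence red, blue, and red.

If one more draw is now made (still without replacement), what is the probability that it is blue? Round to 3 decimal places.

Under each hypothesis, the probability of the observed sequence is: P(data | r = 2) = (8/10)(2/9)(7/8) = 0.15556; P(data | r = 3) = (7/10)(3/9)(6/8) = 0.175; P(data | r = 4) = (6/10)(4/9)(5/8) = 0.16667; P(data | r = 7) = (3/10)(7/9)(2/8) = 0.058333.
The prior-weighted likelihoods are 1/3 · 0.15556 = 0.051852, 1/4 · 0.175 = 0.04375, 1/3 · 0.16667 = 0.055556, 1/12 · 0.058333 = 0.0048611; summing to 0.15602.
The posterior is then P(r = 2 | data) = 0.33234, P(r = 3 | data) = 0.28042, P(r = 4 | data) = 0.35608, P(r = 7 | data) = 0.031157.
The predictive probability is P(blue next | data) = (1/7)(0.33234) + (2/7)(0.28042) + (3/7)(0.35608) + (6/7)(0.031157) = 0.30691.

0.307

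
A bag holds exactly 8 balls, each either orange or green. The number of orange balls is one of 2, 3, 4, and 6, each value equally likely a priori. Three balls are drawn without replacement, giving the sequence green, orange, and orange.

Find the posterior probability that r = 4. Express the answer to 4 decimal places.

0.3200

Compute the likelihood of the observed sequence for each case: P(data | r = 2) = (6/8)(2/7)(1/6) = 1/28; P(data | r = 3) = (5/8)(3/7)(2/6) = 5/56; P(data | r = 4) = (4/8)(4/7)(3/6) = 1/7; P(data | r = 6) = (2/8)(6/7)(5/6) = 5/28.
Multiplying each by its prior: 1/4 · 1/28 = 1/112, 1/4 · 5/56 = 5/224, 1/4 · 1/7 = 1/28, 1/4 · 5/28 = 5/112; summing to 25/224.
By Bayes' rule, P(r = 4 | data) = (1/28) / (25/224) = 8/25.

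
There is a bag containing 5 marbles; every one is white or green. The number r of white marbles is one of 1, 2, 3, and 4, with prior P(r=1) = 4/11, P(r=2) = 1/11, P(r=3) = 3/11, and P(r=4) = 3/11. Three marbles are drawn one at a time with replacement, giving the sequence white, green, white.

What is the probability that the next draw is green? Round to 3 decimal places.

0.394

The likelihood of the observed sequence under each hypothesis: P(data | r = 1) = (1/5)(4/5)(1/5) = 0.032; P(data | r = 2) = (2/5)(3/5)(2/5) = 0.096; P(data | r = 3) = (3/5)(2/5)(3/5) = 0.144; P(data | r = 4) = (4/5)(1/5)(4/5) = 0.128.
Multiplying each by its prior: 4/11 · 0.032 = 0.011636, 1/11 · 0.096 = 0.0087273, 3/11 · 0.144 = 0.039273, 3/11 · 0.128 = 0.034909; these sum to 0.094545.
The posterior is then P(r = 1 | data) = 0.12308, P(r = 2 | data) = 0.092308, P(r = 3 | data) = 0.41538, P(r = 4 | data) = 0.36923.
So P(green next | data) = Σ P(green next | H) P(H | data) = (4/5)(0.12308) + (3/5)(0.092308) + (2/5)(0.41538) + (1/5)(0.36923) = 0.39385.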